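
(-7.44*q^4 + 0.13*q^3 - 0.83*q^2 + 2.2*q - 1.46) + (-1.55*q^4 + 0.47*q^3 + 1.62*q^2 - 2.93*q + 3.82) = -8.99*q^4 + 0.6*q^3 + 0.79*q^2 - 0.73*q + 2.36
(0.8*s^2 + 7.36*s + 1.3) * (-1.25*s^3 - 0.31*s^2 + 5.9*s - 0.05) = -1.0*s^5 - 9.448*s^4 + 0.813400000000001*s^3 + 42.981*s^2 + 7.302*s - 0.065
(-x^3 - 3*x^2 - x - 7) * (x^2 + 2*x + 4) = -x^5 - 5*x^4 - 11*x^3 - 21*x^2 - 18*x - 28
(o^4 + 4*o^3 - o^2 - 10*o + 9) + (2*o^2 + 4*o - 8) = o^4 + 4*o^3 + o^2 - 6*o + 1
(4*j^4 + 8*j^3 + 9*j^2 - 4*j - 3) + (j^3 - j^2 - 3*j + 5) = 4*j^4 + 9*j^3 + 8*j^2 - 7*j + 2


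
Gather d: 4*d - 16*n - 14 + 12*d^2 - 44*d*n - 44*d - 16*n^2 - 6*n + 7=12*d^2 + d*(-44*n - 40) - 16*n^2 - 22*n - 7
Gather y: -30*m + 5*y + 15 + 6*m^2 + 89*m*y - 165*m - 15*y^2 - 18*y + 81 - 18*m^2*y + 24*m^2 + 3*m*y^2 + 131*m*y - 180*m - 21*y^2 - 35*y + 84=30*m^2 - 375*m + y^2*(3*m - 36) + y*(-18*m^2 + 220*m - 48) + 180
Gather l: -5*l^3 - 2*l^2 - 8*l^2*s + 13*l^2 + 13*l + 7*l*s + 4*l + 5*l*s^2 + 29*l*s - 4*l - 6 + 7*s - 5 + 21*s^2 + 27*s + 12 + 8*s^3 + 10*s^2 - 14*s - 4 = -5*l^3 + l^2*(11 - 8*s) + l*(5*s^2 + 36*s + 13) + 8*s^3 + 31*s^2 + 20*s - 3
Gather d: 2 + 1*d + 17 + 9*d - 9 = 10*d + 10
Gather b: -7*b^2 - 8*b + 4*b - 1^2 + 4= -7*b^2 - 4*b + 3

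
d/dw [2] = 0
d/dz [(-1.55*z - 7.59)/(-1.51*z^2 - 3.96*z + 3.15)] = (2.3405*z^2 + 6.138*z - (1.55*z + 7.59)*(3.02*z + 3.96) - 4.8825)/(1.51*z^2 + 3.96*z - 3.15)^2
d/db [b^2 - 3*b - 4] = 2*b - 3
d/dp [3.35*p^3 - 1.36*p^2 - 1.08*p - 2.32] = 10.05*p^2 - 2.72*p - 1.08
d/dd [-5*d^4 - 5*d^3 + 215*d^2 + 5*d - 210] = -20*d^3 - 15*d^2 + 430*d + 5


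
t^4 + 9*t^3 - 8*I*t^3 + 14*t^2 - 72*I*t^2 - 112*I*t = t*(t + 2)*(t + 7)*(t - 8*I)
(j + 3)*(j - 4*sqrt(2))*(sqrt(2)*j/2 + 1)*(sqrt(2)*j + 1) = j^4 - 5*sqrt(2)*j^3/2 + 3*j^3 - 11*j^2 - 15*sqrt(2)*j^2/2 - 33*j - 4*sqrt(2)*j - 12*sqrt(2)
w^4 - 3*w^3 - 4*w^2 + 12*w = w*(w - 3)*(w - 2)*(w + 2)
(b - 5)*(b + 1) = b^2 - 4*b - 5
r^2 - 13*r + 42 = (r - 7)*(r - 6)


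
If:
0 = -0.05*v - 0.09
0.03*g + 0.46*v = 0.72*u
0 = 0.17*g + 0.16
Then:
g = -0.94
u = -1.19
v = -1.80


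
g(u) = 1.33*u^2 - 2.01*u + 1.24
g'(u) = 2.66*u - 2.01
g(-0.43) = 2.35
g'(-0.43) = -3.15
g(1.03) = 0.58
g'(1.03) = 0.73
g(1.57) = 1.36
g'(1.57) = 2.17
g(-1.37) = 6.49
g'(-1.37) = -5.65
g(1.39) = 1.02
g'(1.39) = 1.69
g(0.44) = 0.61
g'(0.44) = -0.84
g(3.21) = 8.49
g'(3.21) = 6.53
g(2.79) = 5.98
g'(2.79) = 5.41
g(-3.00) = 19.24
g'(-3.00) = -9.99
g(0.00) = 1.24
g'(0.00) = -2.01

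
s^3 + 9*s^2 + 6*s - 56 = (s - 2)*(s + 4)*(s + 7)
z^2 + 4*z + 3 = (z + 1)*(z + 3)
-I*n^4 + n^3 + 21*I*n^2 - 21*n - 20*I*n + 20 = (n - 4)*(n + 5)*(n + I)*(-I*n + I)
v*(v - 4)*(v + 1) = v^3 - 3*v^2 - 4*v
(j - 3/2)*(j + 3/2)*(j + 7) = j^3 + 7*j^2 - 9*j/4 - 63/4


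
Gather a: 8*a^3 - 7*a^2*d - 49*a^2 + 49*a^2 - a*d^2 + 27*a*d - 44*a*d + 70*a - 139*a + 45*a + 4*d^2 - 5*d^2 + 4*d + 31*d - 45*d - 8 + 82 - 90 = 8*a^3 - 7*a^2*d + a*(-d^2 - 17*d - 24) - d^2 - 10*d - 16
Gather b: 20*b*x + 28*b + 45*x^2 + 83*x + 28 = b*(20*x + 28) + 45*x^2 + 83*x + 28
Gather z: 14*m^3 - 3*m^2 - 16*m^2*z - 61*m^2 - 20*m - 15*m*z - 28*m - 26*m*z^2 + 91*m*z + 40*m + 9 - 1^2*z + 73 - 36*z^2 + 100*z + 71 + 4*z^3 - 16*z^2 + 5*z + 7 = 14*m^3 - 64*m^2 - 8*m + 4*z^3 + z^2*(-26*m - 52) + z*(-16*m^2 + 76*m + 104) + 160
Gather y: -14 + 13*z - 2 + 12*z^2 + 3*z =12*z^2 + 16*z - 16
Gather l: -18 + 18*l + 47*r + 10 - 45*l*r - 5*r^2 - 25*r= l*(18 - 45*r) - 5*r^2 + 22*r - 8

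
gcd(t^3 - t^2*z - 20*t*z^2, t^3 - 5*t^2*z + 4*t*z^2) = t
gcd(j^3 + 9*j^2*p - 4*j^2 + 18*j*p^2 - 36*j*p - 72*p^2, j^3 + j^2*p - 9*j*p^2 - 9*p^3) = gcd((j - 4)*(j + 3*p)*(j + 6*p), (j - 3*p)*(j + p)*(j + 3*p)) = j + 3*p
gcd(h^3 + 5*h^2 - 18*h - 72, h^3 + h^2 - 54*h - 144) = h^2 + 9*h + 18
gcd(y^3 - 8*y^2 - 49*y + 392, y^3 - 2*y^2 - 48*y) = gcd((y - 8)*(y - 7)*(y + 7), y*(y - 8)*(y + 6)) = y - 8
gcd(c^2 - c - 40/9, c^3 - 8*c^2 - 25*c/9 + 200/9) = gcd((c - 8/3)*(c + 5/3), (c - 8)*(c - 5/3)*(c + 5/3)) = c + 5/3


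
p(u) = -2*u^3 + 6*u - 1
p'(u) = 6 - 6*u^2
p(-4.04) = 106.64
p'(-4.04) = -91.93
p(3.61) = -73.43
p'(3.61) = -72.19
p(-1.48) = -3.40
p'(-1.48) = -7.14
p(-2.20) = 7.10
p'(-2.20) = -23.04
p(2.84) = -29.77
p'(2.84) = -42.39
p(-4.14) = 116.08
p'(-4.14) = -96.84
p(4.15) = -119.05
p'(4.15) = -97.34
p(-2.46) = 14.01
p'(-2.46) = -30.31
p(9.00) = -1405.00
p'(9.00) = -480.00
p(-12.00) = 3383.00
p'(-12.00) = -858.00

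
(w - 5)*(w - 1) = w^2 - 6*w + 5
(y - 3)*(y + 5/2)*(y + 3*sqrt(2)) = y^3 - y^2/2 + 3*sqrt(2)*y^2 - 15*y/2 - 3*sqrt(2)*y/2 - 45*sqrt(2)/2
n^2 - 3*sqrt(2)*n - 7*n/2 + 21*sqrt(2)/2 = (n - 7/2)*(n - 3*sqrt(2))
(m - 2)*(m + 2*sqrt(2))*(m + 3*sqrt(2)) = m^3 - 2*m^2 + 5*sqrt(2)*m^2 - 10*sqrt(2)*m + 12*m - 24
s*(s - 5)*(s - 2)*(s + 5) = s^4 - 2*s^3 - 25*s^2 + 50*s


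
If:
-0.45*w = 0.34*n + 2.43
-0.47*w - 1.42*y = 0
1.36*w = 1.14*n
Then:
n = -3.39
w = -2.84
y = 0.94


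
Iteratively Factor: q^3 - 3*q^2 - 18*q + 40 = (q - 5)*(q^2 + 2*q - 8) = (q - 5)*(q + 4)*(q - 2)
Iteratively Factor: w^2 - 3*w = (w - 3)*(w)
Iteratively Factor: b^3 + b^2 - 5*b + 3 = (b - 1)*(b^2 + 2*b - 3) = (b - 1)*(b + 3)*(b - 1)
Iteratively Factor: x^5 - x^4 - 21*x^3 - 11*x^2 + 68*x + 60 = (x + 2)*(x^4 - 3*x^3 - 15*x^2 + 19*x + 30) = (x - 2)*(x + 2)*(x^3 - x^2 - 17*x - 15) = (x - 5)*(x - 2)*(x + 2)*(x^2 + 4*x + 3) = (x - 5)*(x - 2)*(x + 2)*(x + 3)*(x + 1)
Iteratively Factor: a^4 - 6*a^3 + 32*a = (a - 4)*(a^3 - 2*a^2 - 8*a) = (a - 4)^2*(a^2 + 2*a) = a*(a - 4)^2*(a + 2)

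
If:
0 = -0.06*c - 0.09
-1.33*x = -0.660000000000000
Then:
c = -1.50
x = 0.50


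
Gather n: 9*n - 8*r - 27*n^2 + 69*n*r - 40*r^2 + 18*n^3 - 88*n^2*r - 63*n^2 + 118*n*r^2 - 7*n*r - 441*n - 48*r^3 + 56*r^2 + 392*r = 18*n^3 + n^2*(-88*r - 90) + n*(118*r^2 + 62*r - 432) - 48*r^3 + 16*r^2 + 384*r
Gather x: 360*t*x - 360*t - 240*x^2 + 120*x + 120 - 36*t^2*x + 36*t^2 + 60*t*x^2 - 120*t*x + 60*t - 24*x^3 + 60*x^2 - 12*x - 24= 36*t^2 - 300*t - 24*x^3 + x^2*(60*t - 180) + x*(-36*t^2 + 240*t + 108) + 96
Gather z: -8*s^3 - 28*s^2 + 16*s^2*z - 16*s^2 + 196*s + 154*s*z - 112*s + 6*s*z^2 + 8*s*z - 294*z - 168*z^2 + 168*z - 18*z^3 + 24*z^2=-8*s^3 - 44*s^2 + 84*s - 18*z^3 + z^2*(6*s - 144) + z*(16*s^2 + 162*s - 126)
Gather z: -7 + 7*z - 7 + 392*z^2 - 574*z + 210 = 392*z^2 - 567*z + 196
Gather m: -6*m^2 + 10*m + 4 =-6*m^2 + 10*m + 4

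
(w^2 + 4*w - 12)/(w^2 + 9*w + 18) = (w - 2)/(w + 3)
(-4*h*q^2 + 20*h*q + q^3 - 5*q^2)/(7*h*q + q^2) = (-4*h*q + 20*h + q^2 - 5*q)/(7*h + q)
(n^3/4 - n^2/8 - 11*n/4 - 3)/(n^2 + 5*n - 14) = (2*n^3 - n^2 - 22*n - 24)/(8*(n^2 + 5*n - 14))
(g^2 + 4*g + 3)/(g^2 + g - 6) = (g + 1)/(g - 2)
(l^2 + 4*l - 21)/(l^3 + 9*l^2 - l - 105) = 1/(l + 5)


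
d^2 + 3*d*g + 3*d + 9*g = (d + 3)*(d + 3*g)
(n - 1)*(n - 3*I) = n^2 - n - 3*I*n + 3*I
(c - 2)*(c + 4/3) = c^2 - 2*c/3 - 8/3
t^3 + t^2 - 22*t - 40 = (t - 5)*(t + 2)*(t + 4)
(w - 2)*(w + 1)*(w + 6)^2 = w^4 + 11*w^3 + 22*w^2 - 60*w - 72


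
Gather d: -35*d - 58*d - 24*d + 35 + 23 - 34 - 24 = -117*d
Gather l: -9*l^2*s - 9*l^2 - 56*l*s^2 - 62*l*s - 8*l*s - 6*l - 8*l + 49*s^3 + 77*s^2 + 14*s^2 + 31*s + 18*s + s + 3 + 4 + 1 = l^2*(-9*s - 9) + l*(-56*s^2 - 70*s - 14) + 49*s^3 + 91*s^2 + 50*s + 8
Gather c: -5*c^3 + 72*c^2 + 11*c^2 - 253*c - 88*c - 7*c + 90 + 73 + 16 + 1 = -5*c^3 + 83*c^2 - 348*c + 180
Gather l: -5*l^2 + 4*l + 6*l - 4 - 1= -5*l^2 + 10*l - 5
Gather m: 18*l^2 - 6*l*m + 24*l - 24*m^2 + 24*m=18*l^2 + 24*l - 24*m^2 + m*(24 - 6*l)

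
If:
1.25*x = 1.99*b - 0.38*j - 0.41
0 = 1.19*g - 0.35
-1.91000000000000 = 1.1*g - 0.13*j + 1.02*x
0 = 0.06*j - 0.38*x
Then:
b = -20.66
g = 0.29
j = -71.93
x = -11.36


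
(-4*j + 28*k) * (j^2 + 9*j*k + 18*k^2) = -4*j^3 - 8*j^2*k + 180*j*k^2 + 504*k^3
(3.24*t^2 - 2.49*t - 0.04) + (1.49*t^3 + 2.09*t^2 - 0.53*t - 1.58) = 1.49*t^3 + 5.33*t^2 - 3.02*t - 1.62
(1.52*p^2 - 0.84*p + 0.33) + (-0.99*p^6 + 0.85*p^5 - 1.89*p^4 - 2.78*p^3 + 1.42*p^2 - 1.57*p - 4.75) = -0.99*p^6 + 0.85*p^5 - 1.89*p^4 - 2.78*p^3 + 2.94*p^2 - 2.41*p - 4.42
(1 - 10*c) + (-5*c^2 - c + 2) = -5*c^2 - 11*c + 3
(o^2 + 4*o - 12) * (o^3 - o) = o^5 + 4*o^4 - 13*o^3 - 4*o^2 + 12*o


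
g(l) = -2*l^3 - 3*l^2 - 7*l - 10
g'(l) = -6*l^2 - 6*l - 7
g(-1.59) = 1.59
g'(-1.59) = -12.63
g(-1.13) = -3.03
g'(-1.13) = -7.88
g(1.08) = -23.58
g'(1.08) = -20.48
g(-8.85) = 1203.29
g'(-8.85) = -423.84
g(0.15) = -11.12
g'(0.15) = -8.04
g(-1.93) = 6.71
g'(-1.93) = -17.77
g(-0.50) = -7.00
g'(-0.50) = -5.50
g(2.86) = -101.35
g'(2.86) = -73.24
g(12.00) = -3982.00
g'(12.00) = -943.00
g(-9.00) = 1268.00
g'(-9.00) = -439.00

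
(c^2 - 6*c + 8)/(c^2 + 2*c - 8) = (c - 4)/(c + 4)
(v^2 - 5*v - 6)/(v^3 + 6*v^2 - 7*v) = (v^2 - 5*v - 6)/(v*(v^2 + 6*v - 7))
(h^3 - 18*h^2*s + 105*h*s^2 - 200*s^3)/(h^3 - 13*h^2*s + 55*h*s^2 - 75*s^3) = (-h + 8*s)/(-h + 3*s)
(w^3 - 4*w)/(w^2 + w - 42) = w*(w^2 - 4)/(w^2 + w - 42)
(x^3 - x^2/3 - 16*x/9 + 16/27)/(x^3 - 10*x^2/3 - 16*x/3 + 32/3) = (x^2 + x - 4/9)/(x^2 - 2*x - 8)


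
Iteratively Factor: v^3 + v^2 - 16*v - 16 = (v - 4)*(v^2 + 5*v + 4) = (v - 4)*(v + 4)*(v + 1)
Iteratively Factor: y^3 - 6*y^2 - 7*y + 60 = (y + 3)*(y^2 - 9*y + 20) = (y - 4)*(y + 3)*(y - 5)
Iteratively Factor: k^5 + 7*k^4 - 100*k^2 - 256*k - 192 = (k + 4)*(k^4 + 3*k^3 - 12*k^2 - 52*k - 48) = (k - 4)*(k + 4)*(k^3 + 7*k^2 + 16*k + 12) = (k - 4)*(k + 3)*(k + 4)*(k^2 + 4*k + 4) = (k - 4)*(k + 2)*(k + 3)*(k + 4)*(k + 2)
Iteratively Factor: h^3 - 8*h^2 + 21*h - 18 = (h - 3)*(h^2 - 5*h + 6) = (h - 3)*(h - 2)*(h - 3)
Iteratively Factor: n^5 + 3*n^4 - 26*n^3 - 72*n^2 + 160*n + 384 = (n - 4)*(n^4 + 7*n^3 + 2*n^2 - 64*n - 96) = (n - 4)*(n + 4)*(n^3 + 3*n^2 - 10*n - 24) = (n - 4)*(n + 4)^2*(n^2 - n - 6) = (n - 4)*(n - 3)*(n + 4)^2*(n + 2)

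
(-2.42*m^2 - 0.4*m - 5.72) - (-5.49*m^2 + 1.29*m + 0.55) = 3.07*m^2 - 1.69*m - 6.27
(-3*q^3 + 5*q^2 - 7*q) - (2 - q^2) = -3*q^3 + 6*q^2 - 7*q - 2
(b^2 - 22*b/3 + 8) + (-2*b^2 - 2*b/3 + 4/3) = -b^2 - 8*b + 28/3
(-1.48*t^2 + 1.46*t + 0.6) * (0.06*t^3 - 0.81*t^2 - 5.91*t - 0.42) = -0.0888*t^5 + 1.2864*t^4 + 7.6002*t^3 - 8.493*t^2 - 4.1592*t - 0.252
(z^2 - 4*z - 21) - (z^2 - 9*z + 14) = 5*z - 35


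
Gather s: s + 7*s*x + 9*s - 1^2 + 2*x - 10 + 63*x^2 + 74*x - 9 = s*(7*x + 10) + 63*x^2 + 76*x - 20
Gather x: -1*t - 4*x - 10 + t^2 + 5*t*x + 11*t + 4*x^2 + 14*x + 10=t^2 + 10*t + 4*x^2 + x*(5*t + 10)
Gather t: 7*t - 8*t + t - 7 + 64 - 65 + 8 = 0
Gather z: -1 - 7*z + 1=-7*z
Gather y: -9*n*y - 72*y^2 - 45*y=-72*y^2 + y*(-9*n - 45)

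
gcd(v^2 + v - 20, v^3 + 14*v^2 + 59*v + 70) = v + 5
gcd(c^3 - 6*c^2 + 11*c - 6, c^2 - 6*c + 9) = c - 3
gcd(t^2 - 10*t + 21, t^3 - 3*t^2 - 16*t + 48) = t - 3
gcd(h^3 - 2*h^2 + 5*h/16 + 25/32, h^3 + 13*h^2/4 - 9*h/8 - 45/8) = h - 5/4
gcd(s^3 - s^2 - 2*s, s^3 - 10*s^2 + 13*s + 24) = s + 1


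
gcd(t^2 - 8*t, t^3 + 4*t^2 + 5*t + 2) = 1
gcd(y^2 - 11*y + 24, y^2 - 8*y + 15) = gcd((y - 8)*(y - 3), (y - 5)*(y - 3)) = y - 3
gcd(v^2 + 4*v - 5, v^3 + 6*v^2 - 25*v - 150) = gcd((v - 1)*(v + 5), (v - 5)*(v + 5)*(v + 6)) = v + 5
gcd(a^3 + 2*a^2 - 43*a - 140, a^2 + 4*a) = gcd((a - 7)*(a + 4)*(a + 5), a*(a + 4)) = a + 4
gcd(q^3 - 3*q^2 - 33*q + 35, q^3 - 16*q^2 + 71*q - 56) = q^2 - 8*q + 7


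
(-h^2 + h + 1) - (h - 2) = 3 - h^2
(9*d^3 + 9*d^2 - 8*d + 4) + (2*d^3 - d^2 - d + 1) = 11*d^3 + 8*d^2 - 9*d + 5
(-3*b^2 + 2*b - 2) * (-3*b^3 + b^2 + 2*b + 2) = 9*b^5 - 9*b^4 + 2*b^3 - 4*b^2 - 4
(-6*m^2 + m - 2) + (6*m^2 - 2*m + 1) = -m - 1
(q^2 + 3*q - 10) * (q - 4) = q^3 - q^2 - 22*q + 40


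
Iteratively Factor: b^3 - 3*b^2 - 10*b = (b + 2)*(b^2 - 5*b) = (b - 5)*(b + 2)*(b)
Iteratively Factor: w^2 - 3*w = (w - 3)*(w)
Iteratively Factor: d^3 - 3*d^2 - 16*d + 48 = (d + 4)*(d^2 - 7*d + 12) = (d - 3)*(d + 4)*(d - 4)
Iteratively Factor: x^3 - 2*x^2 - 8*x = (x + 2)*(x^2 - 4*x) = (x - 4)*(x + 2)*(x)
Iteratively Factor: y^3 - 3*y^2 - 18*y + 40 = (y + 4)*(y^2 - 7*y + 10) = (y - 2)*(y + 4)*(y - 5)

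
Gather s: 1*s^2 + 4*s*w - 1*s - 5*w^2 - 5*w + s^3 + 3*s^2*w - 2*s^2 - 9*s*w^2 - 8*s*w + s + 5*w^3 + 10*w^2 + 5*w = s^3 + s^2*(3*w - 1) + s*(-9*w^2 - 4*w) + 5*w^3 + 5*w^2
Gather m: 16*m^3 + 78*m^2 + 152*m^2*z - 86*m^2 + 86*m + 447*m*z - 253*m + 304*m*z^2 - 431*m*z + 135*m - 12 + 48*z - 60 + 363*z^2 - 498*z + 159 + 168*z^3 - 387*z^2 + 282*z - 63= 16*m^3 + m^2*(152*z - 8) + m*(304*z^2 + 16*z - 32) + 168*z^3 - 24*z^2 - 168*z + 24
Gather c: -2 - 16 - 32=-50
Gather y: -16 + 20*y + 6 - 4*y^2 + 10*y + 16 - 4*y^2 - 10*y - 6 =-8*y^2 + 20*y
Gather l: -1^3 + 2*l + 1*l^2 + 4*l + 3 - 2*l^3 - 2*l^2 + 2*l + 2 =-2*l^3 - l^2 + 8*l + 4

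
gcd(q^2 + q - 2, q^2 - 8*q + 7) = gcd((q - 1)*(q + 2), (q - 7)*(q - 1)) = q - 1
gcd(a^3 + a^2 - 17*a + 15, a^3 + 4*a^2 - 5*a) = a^2 + 4*a - 5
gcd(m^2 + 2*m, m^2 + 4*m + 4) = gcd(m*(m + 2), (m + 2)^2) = m + 2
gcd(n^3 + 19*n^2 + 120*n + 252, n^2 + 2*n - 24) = n + 6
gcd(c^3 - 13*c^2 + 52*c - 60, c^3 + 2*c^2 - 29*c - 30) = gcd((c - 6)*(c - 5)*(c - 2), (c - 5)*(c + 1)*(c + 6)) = c - 5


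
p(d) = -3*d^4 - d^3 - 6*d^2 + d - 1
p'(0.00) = 1.00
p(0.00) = -1.00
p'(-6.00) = 2557.00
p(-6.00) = -3895.00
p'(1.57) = -71.67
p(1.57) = -36.32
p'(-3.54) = 538.23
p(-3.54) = -506.49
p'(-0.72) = 12.56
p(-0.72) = -5.26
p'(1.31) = -46.85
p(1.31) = -21.07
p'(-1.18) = 30.70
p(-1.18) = -14.71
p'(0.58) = -9.31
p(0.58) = -2.97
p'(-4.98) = 1468.43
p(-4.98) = -1876.46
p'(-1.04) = 23.73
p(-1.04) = -10.91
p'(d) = -12*d^3 - 3*d^2 - 12*d + 1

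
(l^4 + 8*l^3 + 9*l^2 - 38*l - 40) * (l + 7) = l^5 + 15*l^4 + 65*l^3 + 25*l^2 - 306*l - 280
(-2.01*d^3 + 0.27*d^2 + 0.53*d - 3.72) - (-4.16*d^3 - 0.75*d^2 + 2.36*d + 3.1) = 2.15*d^3 + 1.02*d^2 - 1.83*d - 6.82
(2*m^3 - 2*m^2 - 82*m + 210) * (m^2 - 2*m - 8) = 2*m^5 - 6*m^4 - 94*m^3 + 390*m^2 + 236*m - 1680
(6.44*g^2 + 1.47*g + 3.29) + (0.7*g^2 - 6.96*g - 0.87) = 7.14*g^2 - 5.49*g + 2.42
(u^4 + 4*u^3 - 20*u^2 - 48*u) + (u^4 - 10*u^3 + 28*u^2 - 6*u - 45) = 2*u^4 - 6*u^3 + 8*u^2 - 54*u - 45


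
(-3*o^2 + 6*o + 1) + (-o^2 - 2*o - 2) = -4*o^2 + 4*o - 1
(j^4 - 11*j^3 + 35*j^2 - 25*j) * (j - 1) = j^5 - 12*j^4 + 46*j^3 - 60*j^2 + 25*j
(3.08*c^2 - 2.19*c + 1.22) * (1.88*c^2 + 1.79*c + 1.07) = 5.7904*c^4 + 1.396*c^3 + 1.6691*c^2 - 0.1595*c + 1.3054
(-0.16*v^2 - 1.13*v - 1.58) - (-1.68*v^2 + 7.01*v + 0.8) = 1.52*v^2 - 8.14*v - 2.38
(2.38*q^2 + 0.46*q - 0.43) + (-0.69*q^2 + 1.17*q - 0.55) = 1.69*q^2 + 1.63*q - 0.98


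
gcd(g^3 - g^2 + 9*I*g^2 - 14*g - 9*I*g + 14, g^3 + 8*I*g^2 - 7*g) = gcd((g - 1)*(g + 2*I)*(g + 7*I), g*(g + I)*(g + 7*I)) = g + 7*I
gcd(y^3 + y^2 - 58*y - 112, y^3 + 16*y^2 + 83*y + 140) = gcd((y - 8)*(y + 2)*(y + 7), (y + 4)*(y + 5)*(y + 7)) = y + 7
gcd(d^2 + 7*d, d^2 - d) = d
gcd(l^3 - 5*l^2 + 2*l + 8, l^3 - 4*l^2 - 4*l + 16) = l^2 - 6*l + 8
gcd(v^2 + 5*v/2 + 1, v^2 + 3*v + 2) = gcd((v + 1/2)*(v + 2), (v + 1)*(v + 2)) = v + 2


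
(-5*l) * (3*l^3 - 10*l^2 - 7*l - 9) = -15*l^4 + 50*l^3 + 35*l^2 + 45*l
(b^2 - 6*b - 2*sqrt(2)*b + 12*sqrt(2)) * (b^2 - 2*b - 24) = b^4 - 8*b^3 - 2*sqrt(2)*b^3 - 12*b^2 + 16*sqrt(2)*b^2 + 24*sqrt(2)*b + 144*b - 288*sqrt(2)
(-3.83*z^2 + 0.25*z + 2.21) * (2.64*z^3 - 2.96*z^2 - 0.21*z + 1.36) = -10.1112*z^5 + 11.9968*z^4 + 5.8987*z^3 - 11.8029*z^2 - 0.1241*z + 3.0056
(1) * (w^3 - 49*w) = w^3 - 49*w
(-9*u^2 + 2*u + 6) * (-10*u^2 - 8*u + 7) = 90*u^4 + 52*u^3 - 139*u^2 - 34*u + 42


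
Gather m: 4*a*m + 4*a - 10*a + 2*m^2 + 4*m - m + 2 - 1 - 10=-6*a + 2*m^2 + m*(4*a + 3) - 9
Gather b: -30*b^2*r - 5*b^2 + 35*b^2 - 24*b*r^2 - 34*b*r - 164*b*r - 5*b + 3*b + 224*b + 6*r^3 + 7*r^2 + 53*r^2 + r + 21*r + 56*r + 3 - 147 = b^2*(30 - 30*r) + b*(-24*r^2 - 198*r + 222) + 6*r^3 + 60*r^2 + 78*r - 144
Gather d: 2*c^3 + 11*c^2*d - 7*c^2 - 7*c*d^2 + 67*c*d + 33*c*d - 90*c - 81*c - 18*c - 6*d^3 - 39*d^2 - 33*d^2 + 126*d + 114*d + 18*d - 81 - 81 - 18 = 2*c^3 - 7*c^2 - 189*c - 6*d^3 + d^2*(-7*c - 72) + d*(11*c^2 + 100*c + 258) - 180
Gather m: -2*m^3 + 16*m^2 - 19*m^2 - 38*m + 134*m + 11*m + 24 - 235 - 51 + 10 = -2*m^3 - 3*m^2 + 107*m - 252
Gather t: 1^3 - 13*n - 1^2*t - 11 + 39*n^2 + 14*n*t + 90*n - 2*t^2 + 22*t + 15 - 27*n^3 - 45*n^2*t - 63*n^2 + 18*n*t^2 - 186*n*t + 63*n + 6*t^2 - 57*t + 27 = -27*n^3 - 24*n^2 + 140*n + t^2*(18*n + 4) + t*(-45*n^2 - 172*n - 36) + 32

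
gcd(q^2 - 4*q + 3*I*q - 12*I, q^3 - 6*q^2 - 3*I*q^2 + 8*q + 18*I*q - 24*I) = q - 4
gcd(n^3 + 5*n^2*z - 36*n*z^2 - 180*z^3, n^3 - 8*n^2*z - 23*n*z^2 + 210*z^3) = -n^2 + n*z + 30*z^2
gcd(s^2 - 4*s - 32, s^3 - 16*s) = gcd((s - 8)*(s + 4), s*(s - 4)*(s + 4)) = s + 4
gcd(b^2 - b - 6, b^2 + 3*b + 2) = b + 2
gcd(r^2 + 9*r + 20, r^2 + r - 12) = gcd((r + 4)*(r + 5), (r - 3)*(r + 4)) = r + 4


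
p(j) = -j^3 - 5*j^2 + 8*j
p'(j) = -3*j^2 - 10*j + 8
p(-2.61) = -37.16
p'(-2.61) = 13.66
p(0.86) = 2.55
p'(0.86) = -2.82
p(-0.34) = -3.26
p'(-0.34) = 11.05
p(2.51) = -27.23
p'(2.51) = -36.00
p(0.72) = 2.79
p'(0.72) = -0.76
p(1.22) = 0.50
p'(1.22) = -8.67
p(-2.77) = -39.27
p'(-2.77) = 12.68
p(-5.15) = -37.22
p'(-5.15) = -20.07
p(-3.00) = -42.00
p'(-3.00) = 11.00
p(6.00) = -348.00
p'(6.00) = -160.00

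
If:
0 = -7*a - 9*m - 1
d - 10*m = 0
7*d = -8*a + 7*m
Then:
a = -7/41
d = 80/369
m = 8/369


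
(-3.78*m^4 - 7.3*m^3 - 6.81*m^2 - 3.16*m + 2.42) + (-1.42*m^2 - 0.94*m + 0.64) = -3.78*m^4 - 7.3*m^3 - 8.23*m^2 - 4.1*m + 3.06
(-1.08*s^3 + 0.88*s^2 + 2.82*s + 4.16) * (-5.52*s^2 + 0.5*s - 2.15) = 5.9616*s^5 - 5.3976*s^4 - 12.8044*s^3 - 23.4452*s^2 - 3.983*s - 8.944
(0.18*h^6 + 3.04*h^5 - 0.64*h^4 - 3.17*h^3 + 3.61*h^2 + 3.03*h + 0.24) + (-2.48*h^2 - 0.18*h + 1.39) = 0.18*h^6 + 3.04*h^5 - 0.64*h^4 - 3.17*h^3 + 1.13*h^2 + 2.85*h + 1.63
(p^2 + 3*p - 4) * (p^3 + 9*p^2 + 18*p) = p^5 + 12*p^4 + 41*p^3 + 18*p^2 - 72*p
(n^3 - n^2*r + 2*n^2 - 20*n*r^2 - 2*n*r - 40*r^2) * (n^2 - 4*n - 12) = n^5 - n^4*r - 2*n^4 - 20*n^3*r^2 + 2*n^3*r - 20*n^3 + 40*n^2*r^2 + 20*n^2*r - 24*n^2 + 400*n*r^2 + 24*n*r + 480*r^2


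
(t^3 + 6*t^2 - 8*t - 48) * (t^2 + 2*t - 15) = t^5 + 8*t^4 - 11*t^3 - 154*t^2 + 24*t + 720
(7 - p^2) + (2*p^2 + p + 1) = p^2 + p + 8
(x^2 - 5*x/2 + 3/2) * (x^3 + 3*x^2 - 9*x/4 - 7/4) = x^5 + x^4/2 - 33*x^3/4 + 67*x^2/8 + x - 21/8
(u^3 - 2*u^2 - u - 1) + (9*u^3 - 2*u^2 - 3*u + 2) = 10*u^3 - 4*u^2 - 4*u + 1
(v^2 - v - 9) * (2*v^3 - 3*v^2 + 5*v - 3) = 2*v^5 - 5*v^4 - 10*v^3 + 19*v^2 - 42*v + 27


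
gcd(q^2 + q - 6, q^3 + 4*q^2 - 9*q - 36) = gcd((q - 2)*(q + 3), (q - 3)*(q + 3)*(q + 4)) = q + 3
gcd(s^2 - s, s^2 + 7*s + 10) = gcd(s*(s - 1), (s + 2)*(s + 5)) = 1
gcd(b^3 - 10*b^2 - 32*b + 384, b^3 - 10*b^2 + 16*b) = b - 8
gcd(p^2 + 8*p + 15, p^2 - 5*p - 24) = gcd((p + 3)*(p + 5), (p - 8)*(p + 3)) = p + 3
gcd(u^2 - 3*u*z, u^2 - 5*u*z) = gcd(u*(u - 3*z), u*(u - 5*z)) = u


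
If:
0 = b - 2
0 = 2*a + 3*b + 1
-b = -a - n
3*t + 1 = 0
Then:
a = -7/2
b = 2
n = 11/2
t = -1/3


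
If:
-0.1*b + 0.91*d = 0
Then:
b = 9.1*d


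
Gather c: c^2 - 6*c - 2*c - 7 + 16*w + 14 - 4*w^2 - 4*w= c^2 - 8*c - 4*w^2 + 12*w + 7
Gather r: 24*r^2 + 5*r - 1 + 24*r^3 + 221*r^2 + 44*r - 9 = 24*r^3 + 245*r^2 + 49*r - 10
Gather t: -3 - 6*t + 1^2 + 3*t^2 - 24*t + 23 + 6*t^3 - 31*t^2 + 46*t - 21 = 6*t^3 - 28*t^2 + 16*t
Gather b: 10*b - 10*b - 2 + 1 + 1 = 0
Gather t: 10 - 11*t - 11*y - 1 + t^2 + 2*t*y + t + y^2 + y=t^2 + t*(2*y - 10) + y^2 - 10*y + 9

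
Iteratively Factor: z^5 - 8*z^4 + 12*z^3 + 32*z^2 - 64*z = (z + 2)*(z^4 - 10*z^3 + 32*z^2 - 32*z) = z*(z + 2)*(z^3 - 10*z^2 + 32*z - 32) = z*(z - 4)*(z + 2)*(z^2 - 6*z + 8) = z*(z - 4)^2*(z + 2)*(z - 2)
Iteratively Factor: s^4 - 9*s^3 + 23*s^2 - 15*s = (s)*(s^3 - 9*s^2 + 23*s - 15) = s*(s - 3)*(s^2 - 6*s + 5) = s*(s - 3)*(s - 1)*(s - 5)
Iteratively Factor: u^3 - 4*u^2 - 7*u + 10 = (u - 5)*(u^2 + u - 2) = (u - 5)*(u - 1)*(u + 2)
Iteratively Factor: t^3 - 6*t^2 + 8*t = (t - 2)*(t^2 - 4*t) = t*(t - 2)*(t - 4)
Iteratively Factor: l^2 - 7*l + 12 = (l - 4)*(l - 3)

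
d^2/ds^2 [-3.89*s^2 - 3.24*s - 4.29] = -7.78000000000000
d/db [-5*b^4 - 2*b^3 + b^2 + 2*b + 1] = -20*b^3 - 6*b^2 + 2*b + 2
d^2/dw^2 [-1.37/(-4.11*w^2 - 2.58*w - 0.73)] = (-46.284354*w^2 - 29.054412*w + 1.37*(8.22*w + 2.58)*(16.44*w + 5.16) - 8.220822)/(4.11*w^2 + 2.58*w + 0.73)^3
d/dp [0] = 0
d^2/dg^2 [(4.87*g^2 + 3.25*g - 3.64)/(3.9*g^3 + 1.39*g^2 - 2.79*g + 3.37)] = (148.1454*g^6 + 296.595*g^5 - 240.72048*g^4 - 1090.750936*g^3 - 454.00827*g^2 + 280.396974*g + 149.164612)/(59.319*g^9 + 63.4257*g^8 - 104.70213*g^7 + 65.711179*g^6 + 184.514913*g^5 - 168.020592*g^4 + 32.742909*g^3 + 126.055524*g^2 - 95.057253*g + 38.272753)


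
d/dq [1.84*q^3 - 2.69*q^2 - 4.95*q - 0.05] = 5.52*q^2 - 5.38*q - 4.95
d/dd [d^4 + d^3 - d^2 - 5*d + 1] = 4*d^3 + 3*d^2 - 2*d - 5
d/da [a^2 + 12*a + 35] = 2*a + 12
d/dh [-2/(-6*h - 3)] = -4/(3*(2*h + 1)^2)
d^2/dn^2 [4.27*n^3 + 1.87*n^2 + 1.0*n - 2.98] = 25.62*n + 3.74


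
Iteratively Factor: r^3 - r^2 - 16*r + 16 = (r - 4)*(r^2 + 3*r - 4) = (r - 4)*(r - 1)*(r + 4)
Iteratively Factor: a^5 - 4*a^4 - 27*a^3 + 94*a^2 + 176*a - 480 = (a - 4)*(a^4 - 27*a^2 - 14*a + 120) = (a - 4)*(a + 3)*(a^3 - 3*a^2 - 18*a + 40) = (a - 4)*(a + 3)*(a + 4)*(a^2 - 7*a + 10) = (a - 5)*(a - 4)*(a + 3)*(a + 4)*(a - 2)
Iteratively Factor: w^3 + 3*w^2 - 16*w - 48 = (w + 4)*(w^2 - w - 12) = (w + 3)*(w + 4)*(w - 4)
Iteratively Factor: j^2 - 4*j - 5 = (j - 5)*(j + 1)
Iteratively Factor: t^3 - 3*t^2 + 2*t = (t - 2)*(t^2 - t) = t*(t - 2)*(t - 1)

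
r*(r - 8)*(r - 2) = r^3 - 10*r^2 + 16*r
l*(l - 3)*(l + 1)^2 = l^4 - l^3 - 5*l^2 - 3*l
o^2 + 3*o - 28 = (o - 4)*(o + 7)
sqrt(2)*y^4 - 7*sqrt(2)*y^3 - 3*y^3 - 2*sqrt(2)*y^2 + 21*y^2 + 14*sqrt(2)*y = y*(y - 7)*(y - 2*sqrt(2))*(sqrt(2)*y + 1)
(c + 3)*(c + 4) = c^2 + 7*c + 12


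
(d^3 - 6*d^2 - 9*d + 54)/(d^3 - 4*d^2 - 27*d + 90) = (d + 3)/(d + 5)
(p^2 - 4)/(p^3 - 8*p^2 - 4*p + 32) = 1/(p - 8)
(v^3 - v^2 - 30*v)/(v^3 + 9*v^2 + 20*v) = (v - 6)/(v + 4)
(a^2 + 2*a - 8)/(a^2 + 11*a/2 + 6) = 2*(a - 2)/(2*a + 3)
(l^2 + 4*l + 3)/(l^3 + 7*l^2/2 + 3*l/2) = 2*(l + 1)/(l*(2*l + 1))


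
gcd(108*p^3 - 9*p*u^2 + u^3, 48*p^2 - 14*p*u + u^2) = 6*p - u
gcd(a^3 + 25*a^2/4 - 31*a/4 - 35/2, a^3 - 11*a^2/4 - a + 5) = a^2 - 3*a/4 - 5/2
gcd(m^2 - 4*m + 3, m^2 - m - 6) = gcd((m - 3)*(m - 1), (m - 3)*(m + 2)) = m - 3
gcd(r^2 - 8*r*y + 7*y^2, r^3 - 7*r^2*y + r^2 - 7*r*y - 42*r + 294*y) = -r + 7*y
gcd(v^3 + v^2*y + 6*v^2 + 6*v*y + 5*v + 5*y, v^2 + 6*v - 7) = 1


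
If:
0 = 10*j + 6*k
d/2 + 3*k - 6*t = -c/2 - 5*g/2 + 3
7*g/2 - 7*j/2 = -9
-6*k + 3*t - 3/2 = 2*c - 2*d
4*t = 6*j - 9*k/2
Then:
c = 889*t/108 + 507/56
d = 21*t/4 + 549/56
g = 8*t/27 - 18/7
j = 8*t/27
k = -40*t/81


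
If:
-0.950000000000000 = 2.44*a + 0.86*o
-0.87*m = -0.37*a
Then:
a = -0.352459016393443*o - 0.389344262295082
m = -0.149896363293763*o - 0.165583192010552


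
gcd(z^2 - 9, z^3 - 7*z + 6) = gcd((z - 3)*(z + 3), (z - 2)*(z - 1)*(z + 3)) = z + 3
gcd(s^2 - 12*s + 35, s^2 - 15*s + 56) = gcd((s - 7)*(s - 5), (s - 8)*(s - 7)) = s - 7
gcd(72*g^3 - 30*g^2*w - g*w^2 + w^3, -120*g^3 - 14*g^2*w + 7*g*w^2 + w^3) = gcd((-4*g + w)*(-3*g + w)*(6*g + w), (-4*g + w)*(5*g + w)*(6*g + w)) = -24*g^2 + 2*g*w + w^2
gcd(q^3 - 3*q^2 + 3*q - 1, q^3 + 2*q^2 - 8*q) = 1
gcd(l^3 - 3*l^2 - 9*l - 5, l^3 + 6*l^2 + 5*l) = l + 1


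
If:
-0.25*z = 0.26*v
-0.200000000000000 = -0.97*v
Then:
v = 0.21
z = -0.21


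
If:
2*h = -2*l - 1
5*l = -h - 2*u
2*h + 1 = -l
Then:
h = -1/2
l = 0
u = 1/4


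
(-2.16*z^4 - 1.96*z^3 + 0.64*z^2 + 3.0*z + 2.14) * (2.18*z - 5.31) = -4.7088*z^5 + 7.1968*z^4 + 11.8028*z^3 + 3.1416*z^2 - 11.2648*z - 11.3634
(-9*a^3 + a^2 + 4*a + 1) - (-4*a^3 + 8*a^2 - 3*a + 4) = -5*a^3 - 7*a^2 + 7*a - 3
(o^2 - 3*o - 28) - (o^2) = -3*o - 28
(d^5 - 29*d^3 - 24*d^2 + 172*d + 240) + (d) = d^5 - 29*d^3 - 24*d^2 + 173*d + 240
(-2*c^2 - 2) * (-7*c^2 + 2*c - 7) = 14*c^4 - 4*c^3 + 28*c^2 - 4*c + 14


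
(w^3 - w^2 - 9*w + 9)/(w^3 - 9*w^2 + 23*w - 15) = (w + 3)/(w - 5)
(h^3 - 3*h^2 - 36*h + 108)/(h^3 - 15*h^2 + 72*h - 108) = (h + 6)/(h - 6)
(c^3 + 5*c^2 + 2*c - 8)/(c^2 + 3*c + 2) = (c^2 + 3*c - 4)/(c + 1)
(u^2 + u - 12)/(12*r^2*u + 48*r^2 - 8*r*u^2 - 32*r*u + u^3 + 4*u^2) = (u - 3)/(12*r^2 - 8*r*u + u^2)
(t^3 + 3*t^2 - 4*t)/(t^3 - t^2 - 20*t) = (t - 1)/(t - 5)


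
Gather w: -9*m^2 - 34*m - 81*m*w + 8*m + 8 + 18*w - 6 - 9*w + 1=-9*m^2 - 26*m + w*(9 - 81*m) + 3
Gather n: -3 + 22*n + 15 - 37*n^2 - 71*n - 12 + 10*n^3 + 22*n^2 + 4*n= 10*n^3 - 15*n^2 - 45*n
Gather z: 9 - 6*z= 9 - 6*z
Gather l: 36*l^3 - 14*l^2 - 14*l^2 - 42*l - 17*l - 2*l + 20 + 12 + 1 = 36*l^3 - 28*l^2 - 61*l + 33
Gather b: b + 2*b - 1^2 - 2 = 3*b - 3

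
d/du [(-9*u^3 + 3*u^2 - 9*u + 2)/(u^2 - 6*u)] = (-9*u^4 + 108*u^3 - 9*u^2 - 4*u + 12)/(u^2*(u^2 - 12*u + 36))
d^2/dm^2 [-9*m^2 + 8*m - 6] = -18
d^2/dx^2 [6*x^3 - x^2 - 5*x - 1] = 36*x - 2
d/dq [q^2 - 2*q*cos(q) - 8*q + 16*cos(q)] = 2*q*sin(q) + 2*q - 16*sin(q) - 2*cos(q) - 8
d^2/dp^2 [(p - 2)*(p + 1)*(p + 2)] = 6*p + 2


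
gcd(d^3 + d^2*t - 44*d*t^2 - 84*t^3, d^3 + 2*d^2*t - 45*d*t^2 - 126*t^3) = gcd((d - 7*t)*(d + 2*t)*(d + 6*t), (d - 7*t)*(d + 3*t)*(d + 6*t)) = -d^2 + d*t + 42*t^2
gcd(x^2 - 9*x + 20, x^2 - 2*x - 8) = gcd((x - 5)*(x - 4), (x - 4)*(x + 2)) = x - 4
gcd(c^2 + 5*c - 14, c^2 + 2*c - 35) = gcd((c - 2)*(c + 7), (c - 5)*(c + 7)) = c + 7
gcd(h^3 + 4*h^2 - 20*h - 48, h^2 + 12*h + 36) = h + 6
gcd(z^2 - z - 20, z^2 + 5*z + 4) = z + 4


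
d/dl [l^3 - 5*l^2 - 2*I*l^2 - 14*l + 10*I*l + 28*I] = 3*l^2 - 10*l - 4*I*l - 14 + 10*I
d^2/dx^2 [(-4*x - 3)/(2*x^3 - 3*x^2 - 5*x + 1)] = 2*(-48*x^5 + 68*x^3 + 57*x^2 - 153*x - 104)/(8*x^9 - 36*x^8 - 6*x^7 + 165*x^6 - 21*x^5 - 258*x^4 - 29*x^3 + 66*x^2 - 15*x + 1)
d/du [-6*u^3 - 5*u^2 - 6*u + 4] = -18*u^2 - 10*u - 6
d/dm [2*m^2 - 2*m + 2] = 4*m - 2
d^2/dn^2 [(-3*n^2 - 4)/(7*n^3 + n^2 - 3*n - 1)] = 2*(-147*n^6 - 1365*n^4 - 380*n^3 + 231*n^2 - 48*n - 43)/(343*n^9 + 147*n^8 - 420*n^7 - 272*n^6 + 138*n^5 + 150*n^4 + 12*n^3 - 24*n^2 - 9*n - 1)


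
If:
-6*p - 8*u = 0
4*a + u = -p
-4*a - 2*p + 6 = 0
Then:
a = -3/14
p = 24/7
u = -18/7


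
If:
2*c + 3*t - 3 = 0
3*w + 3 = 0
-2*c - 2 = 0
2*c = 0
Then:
No Solution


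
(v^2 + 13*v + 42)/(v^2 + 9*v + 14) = (v + 6)/(v + 2)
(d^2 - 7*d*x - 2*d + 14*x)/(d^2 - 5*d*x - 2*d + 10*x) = (-d + 7*x)/(-d + 5*x)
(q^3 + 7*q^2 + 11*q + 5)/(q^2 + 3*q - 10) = (q^2 + 2*q + 1)/(q - 2)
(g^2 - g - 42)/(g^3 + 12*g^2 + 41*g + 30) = (g - 7)/(g^2 + 6*g + 5)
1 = 1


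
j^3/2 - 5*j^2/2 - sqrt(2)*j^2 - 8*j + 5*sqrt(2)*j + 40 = (j/2 + sqrt(2))*(j - 5)*(j - 4*sqrt(2))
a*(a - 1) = a^2 - a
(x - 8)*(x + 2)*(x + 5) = x^3 - x^2 - 46*x - 80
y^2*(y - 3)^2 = y^4 - 6*y^3 + 9*y^2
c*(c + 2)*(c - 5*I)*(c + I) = c^4 + 2*c^3 - 4*I*c^3 + 5*c^2 - 8*I*c^2 + 10*c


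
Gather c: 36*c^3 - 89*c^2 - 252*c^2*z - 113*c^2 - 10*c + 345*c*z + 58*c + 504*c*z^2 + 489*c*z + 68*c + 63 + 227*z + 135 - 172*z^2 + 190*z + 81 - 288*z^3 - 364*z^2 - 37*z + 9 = 36*c^3 + c^2*(-252*z - 202) + c*(504*z^2 + 834*z + 116) - 288*z^3 - 536*z^2 + 380*z + 288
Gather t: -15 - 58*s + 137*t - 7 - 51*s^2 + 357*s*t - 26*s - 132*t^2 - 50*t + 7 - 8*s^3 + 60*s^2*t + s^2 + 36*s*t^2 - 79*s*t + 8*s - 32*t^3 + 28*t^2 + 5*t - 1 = -8*s^3 - 50*s^2 - 76*s - 32*t^3 + t^2*(36*s - 104) + t*(60*s^2 + 278*s + 92) - 16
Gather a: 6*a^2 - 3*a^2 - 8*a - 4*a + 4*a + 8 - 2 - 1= 3*a^2 - 8*a + 5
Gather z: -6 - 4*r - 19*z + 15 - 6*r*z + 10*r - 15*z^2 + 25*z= 6*r - 15*z^2 + z*(6 - 6*r) + 9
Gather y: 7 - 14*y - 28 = -14*y - 21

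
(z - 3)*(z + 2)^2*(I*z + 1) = I*z^4 + z^3 + I*z^3 + z^2 - 8*I*z^2 - 8*z - 12*I*z - 12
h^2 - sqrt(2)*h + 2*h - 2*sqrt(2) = (h + 2)*(h - sqrt(2))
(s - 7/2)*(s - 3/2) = s^2 - 5*s + 21/4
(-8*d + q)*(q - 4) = -8*d*q + 32*d + q^2 - 4*q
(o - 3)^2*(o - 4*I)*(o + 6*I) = o^4 - 6*o^3 + 2*I*o^3 + 33*o^2 - 12*I*o^2 - 144*o + 18*I*o + 216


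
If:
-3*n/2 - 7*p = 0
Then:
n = -14*p/3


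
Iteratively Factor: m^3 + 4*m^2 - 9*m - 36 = (m - 3)*(m^2 + 7*m + 12) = (m - 3)*(m + 4)*(m + 3)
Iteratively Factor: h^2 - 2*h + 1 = (h - 1)*(h - 1)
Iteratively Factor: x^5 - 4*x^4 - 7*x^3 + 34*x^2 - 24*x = (x)*(x^4 - 4*x^3 - 7*x^2 + 34*x - 24) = x*(x + 3)*(x^3 - 7*x^2 + 14*x - 8) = x*(x - 4)*(x + 3)*(x^2 - 3*x + 2) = x*(x - 4)*(x - 2)*(x + 3)*(x - 1)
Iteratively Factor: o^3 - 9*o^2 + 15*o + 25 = (o - 5)*(o^2 - 4*o - 5) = (o - 5)^2*(o + 1)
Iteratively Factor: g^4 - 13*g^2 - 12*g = (g)*(g^3 - 13*g - 12) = g*(g + 1)*(g^2 - g - 12) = g*(g - 4)*(g + 1)*(g + 3)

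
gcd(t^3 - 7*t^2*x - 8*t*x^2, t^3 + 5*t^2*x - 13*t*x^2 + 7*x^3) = 1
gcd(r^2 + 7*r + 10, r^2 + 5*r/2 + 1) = r + 2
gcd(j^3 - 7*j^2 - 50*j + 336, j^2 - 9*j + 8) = j - 8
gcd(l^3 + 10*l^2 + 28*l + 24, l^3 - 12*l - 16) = l^2 + 4*l + 4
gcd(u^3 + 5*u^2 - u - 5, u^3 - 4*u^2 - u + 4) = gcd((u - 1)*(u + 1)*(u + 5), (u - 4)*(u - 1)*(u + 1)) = u^2 - 1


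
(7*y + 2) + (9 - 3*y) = 4*y + 11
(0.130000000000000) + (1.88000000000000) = 2.01000000000000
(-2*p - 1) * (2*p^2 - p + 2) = -4*p^3 - 3*p - 2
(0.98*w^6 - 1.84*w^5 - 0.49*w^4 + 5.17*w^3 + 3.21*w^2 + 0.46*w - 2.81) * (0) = 0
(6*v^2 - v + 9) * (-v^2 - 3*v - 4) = -6*v^4 - 17*v^3 - 30*v^2 - 23*v - 36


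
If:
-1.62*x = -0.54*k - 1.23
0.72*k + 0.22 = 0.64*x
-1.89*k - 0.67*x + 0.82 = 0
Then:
No Solution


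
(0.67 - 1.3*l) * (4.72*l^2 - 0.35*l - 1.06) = -6.136*l^3 + 3.6174*l^2 + 1.1435*l - 0.7102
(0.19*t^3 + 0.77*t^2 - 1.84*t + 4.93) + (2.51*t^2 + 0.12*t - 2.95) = 0.19*t^3 + 3.28*t^2 - 1.72*t + 1.98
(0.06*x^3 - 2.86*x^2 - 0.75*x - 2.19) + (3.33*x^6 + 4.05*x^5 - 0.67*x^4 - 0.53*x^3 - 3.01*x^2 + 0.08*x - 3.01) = 3.33*x^6 + 4.05*x^5 - 0.67*x^4 - 0.47*x^3 - 5.87*x^2 - 0.67*x - 5.2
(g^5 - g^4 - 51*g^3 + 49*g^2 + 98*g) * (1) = g^5 - g^4 - 51*g^3 + 49*g^2 + 98*g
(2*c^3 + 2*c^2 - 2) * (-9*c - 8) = -18*c^4 - 34*c^3 - 16*c^2 + 18*c + 16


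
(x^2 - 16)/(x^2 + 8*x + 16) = (x - 4)/(x + 4)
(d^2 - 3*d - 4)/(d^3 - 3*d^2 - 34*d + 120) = (d + 1)/(d^2 + d - 30)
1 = 1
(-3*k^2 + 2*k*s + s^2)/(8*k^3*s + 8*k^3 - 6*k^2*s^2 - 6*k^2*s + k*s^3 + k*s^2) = (-3*k^2 + 2*k*s + s^2)/(k*(8*k^2*s + 8*k^2 - 6*k*s^2 - 6*k*s + s^3 + s^2))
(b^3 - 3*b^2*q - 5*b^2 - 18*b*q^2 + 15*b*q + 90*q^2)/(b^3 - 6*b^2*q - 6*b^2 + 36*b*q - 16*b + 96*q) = (b^2 + 3*b*q - 5*b - 15*q)/(b^2 - 6*b - 16)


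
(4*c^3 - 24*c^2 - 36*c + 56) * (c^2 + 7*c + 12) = 4*c^5 + 4*c^4 - 156*c^3 - 484*c^2 - 40*c + 672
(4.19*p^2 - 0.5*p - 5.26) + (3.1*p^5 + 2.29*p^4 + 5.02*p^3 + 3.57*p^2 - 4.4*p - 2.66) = 3.1*p^5 + 2.29*p^4 + 5.02*p^3 + 7.76*p^2 - 4.9*p - 7.92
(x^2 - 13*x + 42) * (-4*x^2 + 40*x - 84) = -4*x^4 + 92*x^3 - 772*x^2 + 2772*x - 3528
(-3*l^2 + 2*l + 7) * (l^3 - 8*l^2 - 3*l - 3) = -3*l^5 + 26*l^4 - 53*l^2 - 27*l - 21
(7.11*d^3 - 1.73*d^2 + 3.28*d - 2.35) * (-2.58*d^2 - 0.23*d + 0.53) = -18.3438*d^5 + 2.8281*d^4 - 4.2962*d^3 + 4.3917*d^2 + 2.2789*d - 1.2455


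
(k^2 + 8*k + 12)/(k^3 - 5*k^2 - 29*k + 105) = (k^2 + 8*k + 12)/(k^3 - 5*k^2 - 29*k + 105)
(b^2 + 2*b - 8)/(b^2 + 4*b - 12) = (b + 4)/(b + 6)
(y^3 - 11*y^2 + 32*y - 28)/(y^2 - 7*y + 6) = (y^3 - 11*y^2 + 32*y - 28)/(y^2 - 7*y + 6)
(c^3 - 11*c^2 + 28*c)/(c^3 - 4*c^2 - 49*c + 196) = c/(c + 7)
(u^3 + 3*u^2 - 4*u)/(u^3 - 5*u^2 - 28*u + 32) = u/(u - 8)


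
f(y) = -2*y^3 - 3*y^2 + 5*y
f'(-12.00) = -787.00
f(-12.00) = 2964.00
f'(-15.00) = -1255.00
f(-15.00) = 6000.00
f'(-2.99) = -30.70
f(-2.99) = 11.69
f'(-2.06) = -8.10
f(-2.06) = -5.55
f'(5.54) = -212.39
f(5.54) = -404.44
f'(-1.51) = 0.38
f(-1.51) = -7.50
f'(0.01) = 4.94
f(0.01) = 0.05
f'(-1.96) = -6.29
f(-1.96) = -6.27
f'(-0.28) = 6.21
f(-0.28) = -1.59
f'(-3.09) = -33.75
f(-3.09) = 14.91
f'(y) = -6*y^2 - 6*y + 5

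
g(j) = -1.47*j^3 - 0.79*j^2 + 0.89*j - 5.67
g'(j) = -4.41*j^2 - 1.58*j + 0.89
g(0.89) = -6.54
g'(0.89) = -4.01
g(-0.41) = -6.07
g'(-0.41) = 0.80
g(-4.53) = 110.74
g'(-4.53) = -82.45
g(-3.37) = 38.62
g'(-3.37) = -43.87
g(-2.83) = 18.80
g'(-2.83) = -29.96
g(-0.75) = -6.16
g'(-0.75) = -0.41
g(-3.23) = 32.75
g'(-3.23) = -40.02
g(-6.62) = 380.29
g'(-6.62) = -181.92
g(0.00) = -5.67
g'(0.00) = 0.89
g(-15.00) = 4764.48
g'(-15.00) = -967.66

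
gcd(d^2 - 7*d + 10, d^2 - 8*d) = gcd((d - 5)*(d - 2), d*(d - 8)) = 1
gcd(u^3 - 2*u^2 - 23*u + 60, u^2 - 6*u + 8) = u - 4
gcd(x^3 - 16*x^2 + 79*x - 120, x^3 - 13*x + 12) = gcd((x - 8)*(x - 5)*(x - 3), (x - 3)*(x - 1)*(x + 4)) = x - 3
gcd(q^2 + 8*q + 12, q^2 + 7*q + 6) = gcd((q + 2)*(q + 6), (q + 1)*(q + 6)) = q + 6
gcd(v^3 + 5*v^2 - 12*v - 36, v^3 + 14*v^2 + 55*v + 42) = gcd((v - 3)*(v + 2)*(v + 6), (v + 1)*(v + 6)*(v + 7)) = v + 6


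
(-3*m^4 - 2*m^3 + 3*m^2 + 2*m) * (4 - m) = 3*m^5 - 10*m^4 - 11*m^3 + 10*m^2 + 8*m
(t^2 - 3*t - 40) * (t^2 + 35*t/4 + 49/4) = t^4 + 23*t^3/4 - 54*t^2 - 1547*t/4 - 490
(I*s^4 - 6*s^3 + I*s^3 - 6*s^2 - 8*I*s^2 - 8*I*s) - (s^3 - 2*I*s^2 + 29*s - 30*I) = I*s^4 - 7*s^3 + I*s^3 - 6*s^2 - 6*I*s^2 - 29*s - 8*I*s + 30*I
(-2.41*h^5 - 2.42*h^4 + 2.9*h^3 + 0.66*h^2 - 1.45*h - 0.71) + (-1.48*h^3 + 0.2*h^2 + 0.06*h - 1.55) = -2.41*h^5 - 2.42*h^4 + 1.42*h^3 + 0.86*h^2 - 1.39*h - 2.26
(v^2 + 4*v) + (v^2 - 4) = 2*v^2 + 4*v - 4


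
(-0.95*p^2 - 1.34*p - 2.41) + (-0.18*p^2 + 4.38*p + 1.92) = -1.13*p^2 + 3.04*p - 0.49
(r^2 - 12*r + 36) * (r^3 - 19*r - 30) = r^5 - 12*r^4 + 17*r^3 + 198*r^2 - 324*r - 1080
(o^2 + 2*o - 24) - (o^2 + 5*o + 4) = -3*o - 28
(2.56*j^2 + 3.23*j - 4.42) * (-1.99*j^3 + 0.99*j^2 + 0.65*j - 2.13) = -5.0944*j^5 - 3.8933*j^4 + 13.6575*j^3 - 7.7291*j^2 - 9.7529*j + 9.4146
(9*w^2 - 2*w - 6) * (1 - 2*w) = -18*w^3 + 13*w^2 + 10*w - 6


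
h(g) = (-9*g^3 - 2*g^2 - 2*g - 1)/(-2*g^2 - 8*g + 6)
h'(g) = (4*g + 8)*(-9*g^3 - 2*g^2 - 2*g - 1)/(-2*g^2 - 8*g + 6)^2 + (-27*g^2 - 4*g - 2)/(-2*g^2 - 8*g + 6) = (9*g^4 + 72*g^3 - 75*g^2 - 14*g - 10)/(2*(g^4 + 8*g^3 + 10*g^2 - 24*g + 9))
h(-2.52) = 10.06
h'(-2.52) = -13.69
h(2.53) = 6.09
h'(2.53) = 2.76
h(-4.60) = 1753.97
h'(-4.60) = -39158.69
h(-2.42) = 8.77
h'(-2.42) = -12.10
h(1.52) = 3.74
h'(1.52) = 1.66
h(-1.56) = 2.31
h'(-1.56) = -4.22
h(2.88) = 7.09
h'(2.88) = 2.95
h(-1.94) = 4.36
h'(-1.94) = -6.78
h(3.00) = 7.44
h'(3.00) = 3.00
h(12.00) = 41.97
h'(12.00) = 4.20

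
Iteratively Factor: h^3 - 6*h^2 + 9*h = (h)*(h^2 - 6*h + 9) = h*(h - 3)*(h - 3)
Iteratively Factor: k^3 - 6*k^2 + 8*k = (k)*(k^2 - 6*k + 8) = k*(k - 2)*(k - 4)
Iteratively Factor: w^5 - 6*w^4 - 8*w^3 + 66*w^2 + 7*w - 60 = (w - 1)*(w^4 - 5*w^3 - 13*w^2 + 53*w + 60) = (w - 5)*(w - 1)*(w^3 - 13*w - 12) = (w - 5)*(w - 4)*(w - 1)*(w^2 + 4*w + 3) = (w - 5)*(w - 4)*(w - 1)*(w + 1)*(w + 3)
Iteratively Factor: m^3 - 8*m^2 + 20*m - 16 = (m - 2)*(m^2 - 6*m + 8) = (m - 4)*(m - 2)*(m - 2)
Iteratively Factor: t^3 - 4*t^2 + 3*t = (t - 3)*(t^2 - t) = t*(t - 3)*(t - 1)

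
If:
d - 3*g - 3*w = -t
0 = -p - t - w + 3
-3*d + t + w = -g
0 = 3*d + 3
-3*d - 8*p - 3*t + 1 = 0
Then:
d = -1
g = -19/4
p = 5/4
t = -2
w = 15/4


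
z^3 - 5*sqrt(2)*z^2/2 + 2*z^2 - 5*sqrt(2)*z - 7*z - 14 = (z + 2)*(z - 7*sqrt(2)/2)*(z + sqrt(2))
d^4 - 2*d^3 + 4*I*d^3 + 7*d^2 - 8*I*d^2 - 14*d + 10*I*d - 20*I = (d - 2)*(d - 2*I)*(d + I)*(d + 5*I)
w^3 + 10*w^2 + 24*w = w*(w + 4)*(w + 6)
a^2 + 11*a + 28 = (a + 4)*(a + 7)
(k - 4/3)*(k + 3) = k^2 + 5*k/3 - 4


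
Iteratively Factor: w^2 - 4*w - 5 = (w + 1)*(w - 5)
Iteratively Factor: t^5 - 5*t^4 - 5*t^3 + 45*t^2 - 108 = (t + 2)*(t^4 - 7*t^3 + 9*t^2 + 27*t - 54) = (t - 3)*(t + 2)*(t^3 - 4*t^2 - 3*t + 18) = (t - 3)^2*(t + 2)*(t^2 - t - 6) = (t - 3)^3*(t + 2)*(t + 2)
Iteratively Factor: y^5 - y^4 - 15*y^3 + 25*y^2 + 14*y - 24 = (y + 4)*(y^4 - 5*y^3 + 5*y^2 + 5*y - 6) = (y - 3)*(y + 4)*(y^3 - 2*y^2 - y + 2) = (y - 3)*(y - 1)*(y + 4)*(y^2 - y - 2) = (y - 3)*(y - 1)*(y + 1)*(y + 4)*(y - 2)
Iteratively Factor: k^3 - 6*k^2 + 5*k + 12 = (k - 3)*(k^2 - 3*k - 4) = (k - 3)*(k + 1)*(k - 4)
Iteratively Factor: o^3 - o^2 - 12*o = (o - 4)*(o^2 + 3*o) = o*(o - 4)*(o + 3)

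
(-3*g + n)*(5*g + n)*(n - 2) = -15*g^2*n + 30*g^2 + 2*g*n^2 - 4*g*n + n^3 - 2*n^2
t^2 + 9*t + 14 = (t + 2)*(t + 7)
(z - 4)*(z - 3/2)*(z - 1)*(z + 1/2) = z^4 - 6*z^3 + 33*z^2/4 - z/4 - 3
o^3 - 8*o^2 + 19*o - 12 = (o - 4)*(o - 3)*(o - 1)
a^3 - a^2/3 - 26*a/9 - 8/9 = (a - 2)*(a + 1/3)*(a + 4/3)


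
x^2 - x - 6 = (x - 3)*(x + 2)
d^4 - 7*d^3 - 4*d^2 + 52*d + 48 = (d - 6)*(d - 4)*(d + 1)*(d + 2)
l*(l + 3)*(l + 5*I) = l^3 + 3*l^2 + 5*I*l^2 + 15*I*l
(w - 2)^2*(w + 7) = w^3 + 3*w^2 - 24*w + 28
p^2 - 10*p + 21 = (p - 7)*(p - 3)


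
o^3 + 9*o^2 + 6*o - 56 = (o - 2)*(o + 4)*(o + 7)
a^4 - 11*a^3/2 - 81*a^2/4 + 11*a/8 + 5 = (a - 8)*(a - 1/2)*(a + 1/2)*(a + 5/2)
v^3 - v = v*(v - 1)*(v + 1)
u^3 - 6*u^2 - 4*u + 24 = (u - 6)*(u - 2)*(u + 2)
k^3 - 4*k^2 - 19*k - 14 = (k - 7)*(k + 1)*(k + 2)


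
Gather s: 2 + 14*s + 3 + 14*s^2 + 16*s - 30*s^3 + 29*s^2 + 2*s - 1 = -30*s^3 + 43*s^2 + 32*s + 4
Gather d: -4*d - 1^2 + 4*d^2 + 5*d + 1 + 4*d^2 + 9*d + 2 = 8*d^2 + 10*d + 2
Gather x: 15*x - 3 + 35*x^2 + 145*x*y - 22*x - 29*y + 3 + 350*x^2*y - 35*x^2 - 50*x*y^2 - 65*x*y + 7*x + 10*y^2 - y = 350*x^2*y + x*(-50*y^2 + 80*y) + 10*y^2 - 30*y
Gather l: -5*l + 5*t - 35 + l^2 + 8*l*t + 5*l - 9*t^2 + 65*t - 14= l^2 + 8*l*t - 9*t^2 + 70*t - 49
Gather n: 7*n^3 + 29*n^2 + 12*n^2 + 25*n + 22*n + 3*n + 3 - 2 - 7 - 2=7*n^3 + 41*n^2 + 50*n - 8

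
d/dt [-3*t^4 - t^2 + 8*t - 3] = -12*t^3 - 2*t + 8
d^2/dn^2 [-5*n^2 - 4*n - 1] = -10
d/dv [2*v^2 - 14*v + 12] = 4*v - 14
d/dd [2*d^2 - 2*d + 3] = 4*d - 2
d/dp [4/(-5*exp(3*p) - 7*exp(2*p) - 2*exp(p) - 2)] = (60*exp(2*p) + 56*exp(p) + 8)*exp(p)/(5*exp(3*p) + 7*exp(2*p) + 2*exp(p) + 2)^2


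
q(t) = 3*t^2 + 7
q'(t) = 6*t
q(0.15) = 7.07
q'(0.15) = 0.90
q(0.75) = 8.69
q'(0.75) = 4.50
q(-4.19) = 59.67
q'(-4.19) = -25.14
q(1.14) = 10.90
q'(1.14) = 6.84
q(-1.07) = 10.43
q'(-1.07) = -6.42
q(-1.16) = 11.04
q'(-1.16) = -6.96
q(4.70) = 73.27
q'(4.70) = 28.20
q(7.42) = 172.17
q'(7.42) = 44.52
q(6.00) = 115.00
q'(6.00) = 36.00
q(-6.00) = 115.00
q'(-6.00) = -36.00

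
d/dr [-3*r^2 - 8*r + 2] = -6*r - 8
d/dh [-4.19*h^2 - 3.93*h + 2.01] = -8.38*h - 3.93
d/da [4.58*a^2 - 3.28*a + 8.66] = 9.16*a - 3.28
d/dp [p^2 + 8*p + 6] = 2*p + 8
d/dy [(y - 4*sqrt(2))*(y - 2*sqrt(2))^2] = 3*y^2 - 16*sqrt(2)*y + 40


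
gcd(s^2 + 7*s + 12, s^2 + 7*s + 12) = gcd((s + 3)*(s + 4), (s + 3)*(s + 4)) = s^2 + 7*s + 12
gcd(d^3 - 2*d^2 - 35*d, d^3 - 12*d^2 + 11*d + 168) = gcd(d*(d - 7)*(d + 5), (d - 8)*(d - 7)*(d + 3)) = d - 7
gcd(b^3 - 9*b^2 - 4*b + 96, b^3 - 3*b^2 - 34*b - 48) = b^2 - 5*b - 24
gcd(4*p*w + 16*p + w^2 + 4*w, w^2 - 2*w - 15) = 1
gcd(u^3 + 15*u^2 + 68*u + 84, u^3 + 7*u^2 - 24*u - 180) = u + 6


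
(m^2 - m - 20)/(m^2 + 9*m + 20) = (m - 5)/(m + 5)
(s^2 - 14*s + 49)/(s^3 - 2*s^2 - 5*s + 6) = (s^2 - 14*s + 49)/(s^3 - 2*s^2 - 5*s + 6)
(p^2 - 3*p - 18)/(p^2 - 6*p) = (p + 3)/p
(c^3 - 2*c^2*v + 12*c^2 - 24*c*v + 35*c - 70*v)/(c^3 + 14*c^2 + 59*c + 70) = (c - 2*v)/(c + 2)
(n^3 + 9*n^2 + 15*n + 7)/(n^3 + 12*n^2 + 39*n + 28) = (n + 1)/(n + 4)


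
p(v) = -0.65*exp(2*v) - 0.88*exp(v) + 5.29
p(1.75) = -21.30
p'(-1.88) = -0.16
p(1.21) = -4.97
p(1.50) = -11.71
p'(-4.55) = -0.01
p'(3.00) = -542.13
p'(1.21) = -17.57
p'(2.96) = -501.12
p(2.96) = -253.76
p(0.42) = 2.45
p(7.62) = -2703016.76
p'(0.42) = -4.35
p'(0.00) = -2.18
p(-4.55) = 5.28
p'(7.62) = -5404250.16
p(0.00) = 3.76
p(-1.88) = 5.14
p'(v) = -1.3*exp(2*v) - 0.88*exp(v) = (-1.3*exp(v) - 0.88)*exp(v)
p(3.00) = -274.61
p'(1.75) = -48.11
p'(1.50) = -30.06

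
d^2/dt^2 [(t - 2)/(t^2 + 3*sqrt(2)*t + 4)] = 2*((t - 2)*(2*t + 3*sqrt(2))^2 + (-3*t - 3*sqrt(2) + 2)*(t^2 + 3*sqrt(2)*t + 4))/(t^2 + 3*sqrt(2)*t + 4)^3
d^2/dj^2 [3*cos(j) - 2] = -3*cos(j)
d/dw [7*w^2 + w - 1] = 14*w + 1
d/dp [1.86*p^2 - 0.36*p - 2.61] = 3.72*p - 0.36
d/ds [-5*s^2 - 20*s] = -10*s - 20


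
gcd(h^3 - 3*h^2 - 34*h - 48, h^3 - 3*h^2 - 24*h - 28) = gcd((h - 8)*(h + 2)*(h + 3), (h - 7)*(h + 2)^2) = h + 2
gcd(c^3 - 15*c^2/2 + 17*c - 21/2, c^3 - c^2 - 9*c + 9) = c^2 - 4*c + 3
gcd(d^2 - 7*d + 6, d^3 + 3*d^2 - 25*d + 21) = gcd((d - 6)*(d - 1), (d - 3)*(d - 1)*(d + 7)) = d - 1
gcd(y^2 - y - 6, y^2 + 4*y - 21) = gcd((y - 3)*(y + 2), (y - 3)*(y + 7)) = y - 3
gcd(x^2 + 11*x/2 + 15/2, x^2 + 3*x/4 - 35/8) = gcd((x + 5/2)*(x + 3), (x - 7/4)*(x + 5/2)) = x + 5/2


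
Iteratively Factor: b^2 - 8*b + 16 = (b - 4)*(b - 4)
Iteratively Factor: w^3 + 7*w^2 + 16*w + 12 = (w + 3)*(w^2 + 4*w + 4) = (w + 2)*(w + 3)*(w + 2)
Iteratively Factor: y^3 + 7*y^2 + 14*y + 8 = (y + 1)*(y^2 + 6*y + 8) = (y + 1)*(y + 4)*(y + 2)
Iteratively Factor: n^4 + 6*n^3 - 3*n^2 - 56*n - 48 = (n + 4)*(n^3 + 2*n^2 - 11*n - 12) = (n + 1)*(n + 4)*(n^2 + n - 12) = (n + 1)*(n + 4)^2*(n - 3)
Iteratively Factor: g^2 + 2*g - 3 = (g - 1)*(g + 3)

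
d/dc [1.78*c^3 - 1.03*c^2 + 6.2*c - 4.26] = 5.34*c^2 - 2.06*c + 6.2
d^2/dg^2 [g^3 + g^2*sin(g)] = -g^2*sin(g) + 4*g*cos(g) + 6*g + 2*sin(g)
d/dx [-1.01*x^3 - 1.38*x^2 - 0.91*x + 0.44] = -3.03*x^2 - 2.76*x - 0.91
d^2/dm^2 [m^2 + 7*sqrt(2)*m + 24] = 2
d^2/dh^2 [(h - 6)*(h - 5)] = 2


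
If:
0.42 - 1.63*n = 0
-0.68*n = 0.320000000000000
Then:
No Solution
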